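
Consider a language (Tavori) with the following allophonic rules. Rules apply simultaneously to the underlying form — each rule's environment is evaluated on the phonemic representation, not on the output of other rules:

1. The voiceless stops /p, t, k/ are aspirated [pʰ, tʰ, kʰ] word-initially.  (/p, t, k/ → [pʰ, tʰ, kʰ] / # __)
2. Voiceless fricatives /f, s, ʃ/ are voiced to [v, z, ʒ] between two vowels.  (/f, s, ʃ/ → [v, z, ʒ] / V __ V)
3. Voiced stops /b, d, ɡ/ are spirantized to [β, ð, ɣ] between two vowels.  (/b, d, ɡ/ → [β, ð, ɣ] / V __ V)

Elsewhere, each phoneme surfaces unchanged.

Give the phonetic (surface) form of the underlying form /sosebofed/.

/s/ (word-initial) fails the environment for rule 2, so it stays [s].
/o/ (between /s/ and /s/) is unaffected → [o].
/s/ meets the environment for rule 2 (between two vowels) → [z].
/e/ stays [e].
/b/ — between /e/ and /o/, between two vowels — surfaces as [β] (rule 3).
/o/ — not in any rule's target class → [o].
/f/ (between /o/ and /e/): between two vowels, so rule 2 applies → [v].
/e/ stays [e].
/d/ (word-final) is in the target of rule 3 but the environment (between two vowels) is not met → [d].

[sozeβoved]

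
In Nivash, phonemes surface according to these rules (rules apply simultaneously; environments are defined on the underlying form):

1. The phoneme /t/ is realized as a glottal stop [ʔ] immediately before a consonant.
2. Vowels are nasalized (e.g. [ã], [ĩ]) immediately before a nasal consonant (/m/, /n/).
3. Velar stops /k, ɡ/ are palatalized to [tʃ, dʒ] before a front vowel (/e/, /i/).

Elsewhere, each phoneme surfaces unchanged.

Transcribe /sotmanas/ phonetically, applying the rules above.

/s/ stays [s].
/o/ (between /s/ and /t/) fails the environment for rule 2, so it stays [o].
/t/ (between /o/ and /m/) occurs immediately before a consonant → [ʔ] by rule 1.
/m/ — not in any rule's target class → [m].
/a/ (between /m/ and /n/) occurs before a nasal consonant → [ã] by rule 2.
/n/ — not in any rule's target class → [n].
/a/ (between /n/ and /s/) fails the environment for rule 2, so it stays [a].
/s/ (word-final) is unaffected → [s].

[soʔmãnas]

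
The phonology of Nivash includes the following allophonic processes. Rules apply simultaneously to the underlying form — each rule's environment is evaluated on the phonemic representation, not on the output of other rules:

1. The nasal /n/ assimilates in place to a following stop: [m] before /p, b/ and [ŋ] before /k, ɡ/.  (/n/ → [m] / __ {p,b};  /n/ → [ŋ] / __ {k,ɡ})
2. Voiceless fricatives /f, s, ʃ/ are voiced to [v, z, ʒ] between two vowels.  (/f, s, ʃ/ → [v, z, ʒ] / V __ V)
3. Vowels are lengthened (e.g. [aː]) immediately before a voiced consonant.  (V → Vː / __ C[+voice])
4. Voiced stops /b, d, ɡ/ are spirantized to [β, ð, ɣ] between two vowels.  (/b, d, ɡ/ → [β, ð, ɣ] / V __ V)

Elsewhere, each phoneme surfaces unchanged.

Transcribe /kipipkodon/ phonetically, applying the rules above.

/k/ stays [k].
/i/ — between /k/ and /p/; rule 3 does not apply here → [i].
/p/ (between /i/ and /i/) is unaffected → [p].
/i/ (between /p/ and /p/) is in the target of rule 3 but the environment (before a voiced consonant) is not met → [i].
/p/ — not in any rule's target class → [p].
/k/ (between /p/ and /o/): no rule targets it → [k].
/o/ — between /k/ and /d/, before a voiced consonant — surfaces as [oː] (rule 3).
Rule 4 applies to /d/ (between /o/ and /o/: between two vowels) → [ð].
/o/ (between /d/ and /n/): before a voiced consonant, so rule 3 applies → [oː].
/n/ (word-final): rule 1 targets it, but not before a labial or velar stop → unchanged [n].

[kipipkoːðoːn]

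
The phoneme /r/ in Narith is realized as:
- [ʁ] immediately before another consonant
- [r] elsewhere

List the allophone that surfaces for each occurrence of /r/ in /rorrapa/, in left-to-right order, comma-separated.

[r], [ʁ], [r]

Occurrence 1 (position 1): no conditioning environment matches → elsewhere allophone [r].
Occurrence 2 (position 3): immediately before another consonant → [ʁ].
Occurrence 3 (position 4): no conditioning environment matches → elsewhere allophone [r].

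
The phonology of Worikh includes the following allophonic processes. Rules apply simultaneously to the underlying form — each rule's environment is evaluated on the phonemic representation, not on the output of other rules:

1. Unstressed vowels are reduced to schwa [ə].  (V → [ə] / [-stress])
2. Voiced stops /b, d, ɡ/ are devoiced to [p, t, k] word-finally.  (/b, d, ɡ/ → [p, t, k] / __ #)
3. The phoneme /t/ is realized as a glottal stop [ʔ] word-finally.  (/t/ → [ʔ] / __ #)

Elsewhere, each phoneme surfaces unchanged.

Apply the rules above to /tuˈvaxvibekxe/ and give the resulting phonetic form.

[təˈvaxvəbəkxə]

/t/ (word-initial) is in the target of rule 3 but the environment (word-finally) is not met → [t].
/u/ (between /t/ and /v/) occurs in an unstressed syllable → [ə] by rule 1.
/v/ — not in any rule's target class → [v].
/a/ (between /v/ and /x/): rule 1 targets it, but not in an unstressed syllable → unchanged [a].
/x/ (between /a/ and /v/): no rule targets it → [x].
/v/ stays [v].
/i/ (between /v/ and /b/) occurs in an unstressed syllable → [ə] by rule 1.
/b/ — between /i/ and /e/; rule 2 does not apply here → [b].
/e/ (between /b/ and /k/) occurs in an unstressed syllable → [ə] by rule 1.
/k/ (between /e/ and /x/) is unaffected → [k].
/x/ stays [x].
Rule 1 applies to /e/ (word-final: in an unstressed syllable) → [ə].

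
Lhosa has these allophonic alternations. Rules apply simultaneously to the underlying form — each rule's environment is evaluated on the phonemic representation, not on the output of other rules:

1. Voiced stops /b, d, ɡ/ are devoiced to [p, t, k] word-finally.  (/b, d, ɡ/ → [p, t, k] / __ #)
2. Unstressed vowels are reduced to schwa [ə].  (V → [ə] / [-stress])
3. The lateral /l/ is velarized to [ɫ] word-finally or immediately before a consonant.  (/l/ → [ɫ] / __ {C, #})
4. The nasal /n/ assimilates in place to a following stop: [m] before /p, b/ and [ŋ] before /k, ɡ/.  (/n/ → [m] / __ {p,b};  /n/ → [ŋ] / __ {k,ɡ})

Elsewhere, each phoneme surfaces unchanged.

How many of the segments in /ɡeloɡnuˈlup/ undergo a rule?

Segments that undergo a rule: /e/ → [ə] (rule 2); /o/ → [ə] (rule 2); /u/ → [ə] (rule 2).
All other segments surface unchanged.

3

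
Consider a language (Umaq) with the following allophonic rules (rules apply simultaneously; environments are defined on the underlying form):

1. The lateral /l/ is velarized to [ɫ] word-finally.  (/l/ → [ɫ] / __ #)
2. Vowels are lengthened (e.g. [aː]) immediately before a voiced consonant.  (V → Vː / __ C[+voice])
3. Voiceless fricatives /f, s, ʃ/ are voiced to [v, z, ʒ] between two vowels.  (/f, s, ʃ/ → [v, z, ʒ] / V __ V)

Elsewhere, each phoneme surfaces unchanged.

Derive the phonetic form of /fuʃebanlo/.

/f/ — word-initial; rule 3 does not apply here → [f].
/u/ — between /f/ and /ʃ/; rule 2 does not apply here → [u].
/ʃ/ — between /u/ and /e/, between two vowels — surfaces as [ʒ] (rule 3).
/e/ — between /ʃ/ and /b/, before a voiced consonant — surfaces as [eː] (rule 2).
/b/ stays [b].
/a/ (between /b/ and /n/): before a voiced consonant, so rule 2 applies → [aː].
/n/ stays [n].
/l/ (between /n/ and /o/): rule 1 targets it, but not word-finally → unchanged [l].
/o/ (word-final) is in the target of rule 2 but the environment (before a voiced consonant) is not met → [o].

[fuʒeːbaːnlo]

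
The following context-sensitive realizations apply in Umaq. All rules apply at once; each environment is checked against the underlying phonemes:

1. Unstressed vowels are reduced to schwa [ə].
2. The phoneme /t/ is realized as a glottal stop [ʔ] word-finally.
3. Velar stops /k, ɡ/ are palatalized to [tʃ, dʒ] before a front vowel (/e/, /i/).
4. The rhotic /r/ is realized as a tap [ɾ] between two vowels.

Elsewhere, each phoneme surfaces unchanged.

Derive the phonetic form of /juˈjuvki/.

/j/ — not in any rule's target class → [j].
Rule 1 applies to /u/ (between /j/ and /j/: in an unstressed syllable) → [ə].
/j/ — not in any rule's target class → [j].
/u/ — between /j/ and /v/; rule 1 does not apply here → [u].
/v/ stays [v].
/k/ (between /v/ and /i/) occurs before a front vowel → [tʃ] by rule 3.
/i/ — word-final, in an unstressed syllable — surfaces as [ə] (rule 1).

[jəˈjuvtʃə]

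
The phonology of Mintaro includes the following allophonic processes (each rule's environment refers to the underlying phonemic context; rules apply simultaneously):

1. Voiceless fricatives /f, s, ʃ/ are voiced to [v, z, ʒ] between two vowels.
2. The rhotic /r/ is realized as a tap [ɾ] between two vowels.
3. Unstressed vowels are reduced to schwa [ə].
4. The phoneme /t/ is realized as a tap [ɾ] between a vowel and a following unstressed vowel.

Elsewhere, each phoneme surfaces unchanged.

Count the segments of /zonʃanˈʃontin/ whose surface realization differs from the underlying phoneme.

3

Segments that undergo a rule: /o/ → [ə] (rule 3); /a/ → [ə] (rule 3); /i/ → [ə] (rule 3).
All other segments surface unchanged.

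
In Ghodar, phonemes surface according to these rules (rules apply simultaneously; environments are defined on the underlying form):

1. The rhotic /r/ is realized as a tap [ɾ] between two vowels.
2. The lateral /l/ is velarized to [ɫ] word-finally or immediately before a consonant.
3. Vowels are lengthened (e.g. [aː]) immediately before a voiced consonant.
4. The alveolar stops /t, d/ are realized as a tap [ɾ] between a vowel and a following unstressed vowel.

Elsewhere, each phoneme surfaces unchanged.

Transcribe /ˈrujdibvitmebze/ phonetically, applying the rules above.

[ˈruːjdiːbvitmeːbze]

/r/ — word-initial; rule 1 does not apply here → [r].
/u/ — between /r/ and /j/, before a voiced consonant — surfaces as [uː] (rule 3).
/j/ — not in any rule's target class → [j].
/d/ (between /j/ and /i/) is in the target of rule 4 but the environment (between a vowel and a following unstressed vowel) is not met → [d].
/i/ (between /d/ and /b/) occurs before a voiced consonant → [iː] by rule 3.
/b/ (between /i/ and /v/): no rule targets it → [b].
/v/ (between /b/ and /i/) is unaffected → [v].
/i/ (between /v/ and /t/) is in the target of rule 3 but the environment (before a voiced consonant) is not met → [i].
/t/ — between /i/ and /m/; rule 4 does not apply here → [t].
/m/ (between /t/ and /e/): no rule targets it → [m].
/e/ (between /m/ and /b/) occurs before a voiced consonant → [eː] by rule 3.
/b/ (between /e/ and /z/): no rule targets it → [b].
/z/ (between /b/ and /e/): no rule targets it → [z].
/e/ — word-final; rule 3 does not apply here → [e].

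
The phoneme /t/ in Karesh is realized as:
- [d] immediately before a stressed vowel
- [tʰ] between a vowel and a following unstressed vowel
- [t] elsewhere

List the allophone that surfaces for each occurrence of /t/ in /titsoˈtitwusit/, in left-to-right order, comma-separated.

[t], [t], [d], [t], [t]

Occurrence 1 (position 1): no conditioning environment matches → elsewhere allophone [t].
Occurrence 2 (position 3): no conditioning environment matches → elsewhere allophone [t].
Occurrence 3 (position 6): immediately before a stressed vowel → [d].
Occurrence 4 (position 8): no conditioning environment matches → elsewhere allophone [t].
Occurrence 5 (position 13): no conditioning environment matches → elsewhere allophone [t].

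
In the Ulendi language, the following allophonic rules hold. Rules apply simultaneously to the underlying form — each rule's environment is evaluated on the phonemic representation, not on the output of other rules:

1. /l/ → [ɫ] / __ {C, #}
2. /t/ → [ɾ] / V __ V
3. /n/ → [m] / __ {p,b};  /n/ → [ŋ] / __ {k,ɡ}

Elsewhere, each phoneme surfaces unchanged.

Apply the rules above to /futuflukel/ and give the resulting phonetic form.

/f/ — not in any rule's target class → [f].
/u/ — not in any rule's target class → [u].
Rule 2 applies to /t/ (between /u/ and /u/: between two vowels) → [ɾ].
/u/ (between /t/ and /f/) is unaffected → [u].
/f/ (between /u/ and /l/) is unaffected → [f].
/l/ (between /f/ and /u/) fails the environment for rule 1, so it stays [l].
/u/ (between /l/ and /k/): no rule targets it → [u].
/k/ (between /u/ and /e/): no rule targets it → [k].
/e/ (between /k/ and /l/): no rule targets it → [e].
/l/ meets the environment for rule 1 (word-finally or immediately before a consonant) → [ɫ].

[fuɾuflukeɫ]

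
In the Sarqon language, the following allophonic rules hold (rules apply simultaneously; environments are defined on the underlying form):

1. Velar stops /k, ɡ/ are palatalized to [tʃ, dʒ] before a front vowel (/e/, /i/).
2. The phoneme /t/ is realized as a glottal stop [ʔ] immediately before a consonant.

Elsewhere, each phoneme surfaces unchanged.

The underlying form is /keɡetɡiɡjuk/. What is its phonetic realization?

[tʃedʒeʔdʒiɡjuk]

/k/ meets the environment for rule 1 (before a front vowel) → [tʃ].
/e/ — not in any rule's target class → [e].
/ɡ/ meets the environment for rule 1 (before a front vowel) → [dʒ].
/e/ stays [e].
/t/ meets the environment for rule 2 (immediately before a consonant) → [ʔ].
/ɡ/ meets the environment for rule 1 (before a front vowel) → [dʒ].
/i/ (between /ɡ/ and /ɡ/): no rule targets it → [i].
/ɡ/ — between /i/ and /j/; rule 1 does not apply here → [ɡ].
/j/ (between /ɡ/ and /u/): no rule targets it → [j].
/u/ stays [u].
/k/ (word-final) is in the target of rule 1 but the environment (before a front vowel) is not met → [k].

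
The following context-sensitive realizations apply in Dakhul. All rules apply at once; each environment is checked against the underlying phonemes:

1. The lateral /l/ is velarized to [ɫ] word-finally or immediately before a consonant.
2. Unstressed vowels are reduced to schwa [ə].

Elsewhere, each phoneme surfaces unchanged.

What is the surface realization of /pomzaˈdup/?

[pəmzəˈdup]

/p/ stays [p].
/o/ meets the environment for rule 2 (in an unstressed syllable) → [ə].
/m/ — not in any rule's target class → [m].
/z/ — not in any rule's target class → [z].
/a/ (between /z/ and /d/) occurs in an unstressed syllable → [ə] by rule 2.
/d/ (between /a/ and /u/) is unaffected → [d].
/u/ (between /d/ and /p/) is in the target of rule 2 but the environment (in an unstressed syllable) is not met → [u].
/p/ (word-final) is unaffected → [p].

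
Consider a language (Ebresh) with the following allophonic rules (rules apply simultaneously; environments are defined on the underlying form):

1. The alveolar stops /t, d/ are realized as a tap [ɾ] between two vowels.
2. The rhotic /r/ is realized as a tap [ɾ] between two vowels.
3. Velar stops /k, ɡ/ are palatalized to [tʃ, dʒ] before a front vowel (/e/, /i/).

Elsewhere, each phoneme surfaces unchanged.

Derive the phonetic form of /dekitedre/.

/d/ — word-initial; rule 1 does not apply here → [d].
Rule 3 applies to /k/ (between /e/ and /i/: before a front vowel) → [tʃ].
Rule 1 applies to /t/ (between /i/ and /e/: between two vowels) → [ɾ].
/d/ (between /e/ and /r/) is in the target of rule 1 but the environment (between two vowels) is not met → [d].
/r/ (between /d/ and /e/) is in the target of rule 2 but the environment (between two vowels) is not met → [r].

[detʃiɾedre]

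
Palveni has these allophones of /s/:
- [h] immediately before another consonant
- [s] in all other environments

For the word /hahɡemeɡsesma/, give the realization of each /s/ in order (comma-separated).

[s], [h]

Occurrence 1 (position 9): no conditioning environment matches → elsewhere allophone [s].
Occurrence 2 (position 11): immediately before another consonant → [h].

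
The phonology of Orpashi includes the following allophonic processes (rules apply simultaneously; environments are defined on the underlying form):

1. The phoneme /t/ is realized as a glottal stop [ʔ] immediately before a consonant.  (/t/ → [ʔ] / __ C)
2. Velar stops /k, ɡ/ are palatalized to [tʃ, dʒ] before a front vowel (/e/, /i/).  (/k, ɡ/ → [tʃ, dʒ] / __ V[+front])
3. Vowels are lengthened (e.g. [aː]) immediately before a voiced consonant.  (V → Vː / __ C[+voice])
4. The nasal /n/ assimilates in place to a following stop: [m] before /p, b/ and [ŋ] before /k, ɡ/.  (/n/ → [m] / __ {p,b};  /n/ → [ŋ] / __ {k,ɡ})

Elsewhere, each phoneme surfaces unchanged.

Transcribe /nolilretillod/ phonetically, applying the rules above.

[noːliːlretiːlloːd]

/n/ (word-initial) is in the target of rule 4 but the environment (before a labial or velar stop) is not met → [n].
/o/ (between /n/ and /l/) occurs before a voiced consonant → [oː] by rule 3.
/l/ stays [l].
/i/ (between /l/ and /l/) occurs before a voiced consonant → [iː] by rule 3.
/l/ — not in any rule's target class → [l].
/r/ stays [r].
/e/ (between /r/ and /t/) is in the target of rule 3 but the environment (before a voiced consonant) is not met → [e].
/t/ (between /e/ and /i/) is in the target of rule 1 but the environment (immediately before a consonant) is not met → [t].
Rule 3 applies to /i/ (between /t/ and /l/: before a voiced consonant) → [iː].
/l/ (between /i/ and /l/): no rule targets it → [l].
/l/ (between /l/ and /o/): no rule targets it → [l].
Rule 3 applies to /o/ (between /l/ and /d/: before a voiced consonant) → [oː].
/d/ (word-final) is unaffected → [d].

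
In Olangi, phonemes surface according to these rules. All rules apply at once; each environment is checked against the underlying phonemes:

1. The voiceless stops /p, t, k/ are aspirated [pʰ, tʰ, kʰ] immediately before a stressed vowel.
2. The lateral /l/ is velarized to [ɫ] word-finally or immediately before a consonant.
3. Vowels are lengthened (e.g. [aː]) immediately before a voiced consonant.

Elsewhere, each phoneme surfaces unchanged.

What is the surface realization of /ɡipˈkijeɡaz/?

/ɡ/ (word-initial) is unaffected → [ɡ].
/i/ — between /ɡ/ and /p/; rule 3 does not apply here → [i].
/p/ — between /i/ and /k/; rule 1 does not apply here → [p].
Rule 1 applies to /k/ (between /p/ and /i/: immediately before a stressed vowel) → [kʰ].
/i/ (between /k/ and /j/): before a voiced consonant, so rule 3 applies → [iː].
/j/ (between /i/ and /e/): no rule targets it → [j].
/e/ (between /j/ and /ɡ/): before a voiced consonant, so rule 3 applies → [eː].
/ɡ/ (between /e/ and /a/): no rule targets it → [ɡ].
Rule 3 applies to /a/ (between /ɡ/ and /z/: before a voiced consonant) → [aː].
/z/ (word-final): no rule targets it → [z].

[ɡipˈkʰiːjeːɡaːz]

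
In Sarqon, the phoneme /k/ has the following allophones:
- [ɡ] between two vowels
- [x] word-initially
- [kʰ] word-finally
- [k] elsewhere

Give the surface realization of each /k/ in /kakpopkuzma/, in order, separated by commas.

[x], [k], [k]

Occurrence 1 (position 1): word-initially → [x].
Occurrence 2 (position 3): no conditioning environment matches → elsewhere allophone [k].
Occurrence 3 (position 7): no conditioning environment matches → elsewhere allophone [k].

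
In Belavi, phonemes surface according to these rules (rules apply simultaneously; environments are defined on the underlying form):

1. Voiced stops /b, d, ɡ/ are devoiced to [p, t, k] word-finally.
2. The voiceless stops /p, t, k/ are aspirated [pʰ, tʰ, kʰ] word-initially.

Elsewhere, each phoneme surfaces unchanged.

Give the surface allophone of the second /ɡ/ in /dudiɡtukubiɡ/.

/ɡ/ meets the environment for rule 1 (word-finally) → [k].

[k]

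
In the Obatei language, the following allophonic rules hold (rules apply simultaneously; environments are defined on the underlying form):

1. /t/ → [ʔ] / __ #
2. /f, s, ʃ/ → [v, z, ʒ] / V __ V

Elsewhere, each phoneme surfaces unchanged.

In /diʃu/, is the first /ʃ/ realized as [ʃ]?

/ʃ/ (between /i/ and /u/) occurs between two vowels → [ʒ] by rule 2.
The actual realization is [ʒ], not [ʃ].

No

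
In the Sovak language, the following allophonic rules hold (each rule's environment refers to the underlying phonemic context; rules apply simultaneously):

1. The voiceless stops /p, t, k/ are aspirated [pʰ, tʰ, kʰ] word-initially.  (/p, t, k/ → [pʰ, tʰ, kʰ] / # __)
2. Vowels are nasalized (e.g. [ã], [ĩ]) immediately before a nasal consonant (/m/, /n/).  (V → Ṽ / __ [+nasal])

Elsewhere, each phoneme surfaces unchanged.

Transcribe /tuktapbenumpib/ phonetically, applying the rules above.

[tʰuktapbẽnũmpib]

/t/ — word-initial, word-initially — surfaces as [tʰ] (rule 1).
/u/ — between /t/ and /k/; rule 2 does not apply here → [u].
/k/ (between /u/ and /t/) is in the target of rule 1 but the environment (word-initially) is not met → [k].
/t/ — between /k/ and /a/; rule 1 does not apply here → [t].
/a/ (between /t/ and /p/) fails the environment for rule 2, so it stays [a].
/p/ (between /a/ and /b/) is in the target of rule 1 but the environment (word-initially) is not met → [p].
/b/ — not in any rule's target class → [b].
/e/ (between /b/ and /n/) occurs before a nasal consonant → [ẽ] by rule 2.
/n/ — not in any rule's target class → [n].
Rule 2 applies to /u/ (between /n/ and /m/: before a nasal consonant) → [ũ].
/m/ (between /u/ and /p/): no rule targets it → [m].
/p/ (between /m/ and /i/) is in the target of rule 1 but the environment (word-initially) is not met → [p].
/i/ (between /p/ and /b/): rule 2 targets it, but not before a nasal consonant → unchanged [i].
/b/ (word-final): no rule targets it → [b].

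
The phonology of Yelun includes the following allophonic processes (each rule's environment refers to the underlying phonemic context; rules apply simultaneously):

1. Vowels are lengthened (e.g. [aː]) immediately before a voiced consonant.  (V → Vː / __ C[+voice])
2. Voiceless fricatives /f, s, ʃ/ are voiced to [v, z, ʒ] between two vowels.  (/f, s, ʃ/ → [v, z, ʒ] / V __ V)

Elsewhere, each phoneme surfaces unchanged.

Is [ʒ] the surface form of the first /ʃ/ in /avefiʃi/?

Yes

Rule 2 applies to /ʃ/ (between /i/ and /i/: between two vowels) → [ʒ].
The actual realization is [ʒ], which matches [ʒ].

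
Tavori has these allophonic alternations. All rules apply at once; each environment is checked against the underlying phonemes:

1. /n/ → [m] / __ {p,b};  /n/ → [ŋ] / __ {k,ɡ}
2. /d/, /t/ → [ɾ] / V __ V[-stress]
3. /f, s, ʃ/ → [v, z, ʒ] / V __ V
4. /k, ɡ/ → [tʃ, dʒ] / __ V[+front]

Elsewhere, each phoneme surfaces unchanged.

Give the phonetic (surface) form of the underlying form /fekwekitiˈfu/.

[fekwetʃiɾiˈvu]

/f/ (word-initial) fails the environment for rule 3, so it stays [f].
/e/ (between /f/ and /k/) is unaffected → [e].
/k/ (between /e/ and /w/): rule 4 targets it, but not before a front vowel → unchanged [k].
/w/ stays [w].
/e/ (between /w/ and /k/): no rule targets it → [e].
/k/ (between /e/ and /i/): before a front vowel, so rule 4 applies → [tʃ].
/i/ (between /k/ and /t/): no rule targets it → [i].
/t/ meets the environment for rule 2 (between a vowel and a following unstressed vowel) → [ɾ].
/i/ (between /t/ and /f/) is unaffected → [i].
/f/ meets the environment for rule 3 (between two vowels) → [v].
/u/ (word-final) is unaffected → [u].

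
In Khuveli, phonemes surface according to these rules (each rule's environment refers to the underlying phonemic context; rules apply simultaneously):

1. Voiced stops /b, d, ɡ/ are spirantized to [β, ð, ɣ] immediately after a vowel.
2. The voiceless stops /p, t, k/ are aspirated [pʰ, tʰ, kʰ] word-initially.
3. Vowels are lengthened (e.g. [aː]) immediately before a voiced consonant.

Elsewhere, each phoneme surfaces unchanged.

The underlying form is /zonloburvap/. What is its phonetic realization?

[zoːnloːβuːrvap]

/z/ (word-initial): no rule targets it → [z].
/o/ (between /z/ and /n/): before a voiced consonant, so rule 3 applies → [oː].
/n/ — not in any rule's target class → [n].
/l/ (between /n/ and /o/): no rule targets it → [l].
Rule 3 applies to /o/ (between /l/ and /b/: before a voiced consonant) → [oː].
/b/ (between /o/ and /u/) occurs immediately after a vowel → [β] by rule 1.
/u/ — between /b/ and /r/, before a voiced consonant — surfaces as [uː] (rule 3).
/r/ stays [r].
/v/ stays [v].
/a/ (between /v/ and /p/) is in the target of rule 3 but the environment (before a voiced consonant) is not met → [a].
/p/ — word-final; rule 2 does not apply here → [p].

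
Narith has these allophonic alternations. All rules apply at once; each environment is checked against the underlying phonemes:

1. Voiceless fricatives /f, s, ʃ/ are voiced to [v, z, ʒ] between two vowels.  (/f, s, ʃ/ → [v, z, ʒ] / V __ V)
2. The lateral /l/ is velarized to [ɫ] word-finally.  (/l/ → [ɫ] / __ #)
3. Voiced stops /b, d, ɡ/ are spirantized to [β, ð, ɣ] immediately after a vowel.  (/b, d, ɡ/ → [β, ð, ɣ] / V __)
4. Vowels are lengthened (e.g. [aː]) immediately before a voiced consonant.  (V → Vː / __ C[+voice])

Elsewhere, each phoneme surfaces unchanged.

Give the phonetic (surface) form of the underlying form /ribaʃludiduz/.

[riːβaʃluːðiːðuːz]

/r/ — not in any rule's target class → [r].
/i/ (between /r/ and /b/) occurs before a voiced consonant → [iː] by rule 4.
/b/ (between /i/ and /a/) occurs immediately after a vowel → [β] by rule 3.
/a/ — between /b/ and /ʃ/; rule 4 does not apply here → [a].
/ʃ/ (between /a/ and /l/) fails the environment for rule 1, so it stays [ʃ].
/l/ (between /ʃ/ and /u/) fails the environment for rule 2, so it stays [l].
Rule 4 applies to /u/ (between /l/ and /d/: before a voiced consonant) → [uː].
/d/ — between /u/ and /i/, immediately after a vowel — surfaces as [ð] (rule 3).
/i/ meets the environment for rule 4 (before a voiced consonant) → [iː].
Rule 3 applies to /d/ (between /i/ and /u/: immediately after a vowel) → [ð].
/u/ (between /d/ and /z/) occurs before a voiced consonant → [uː] by rule 4.
/z/ stays [z].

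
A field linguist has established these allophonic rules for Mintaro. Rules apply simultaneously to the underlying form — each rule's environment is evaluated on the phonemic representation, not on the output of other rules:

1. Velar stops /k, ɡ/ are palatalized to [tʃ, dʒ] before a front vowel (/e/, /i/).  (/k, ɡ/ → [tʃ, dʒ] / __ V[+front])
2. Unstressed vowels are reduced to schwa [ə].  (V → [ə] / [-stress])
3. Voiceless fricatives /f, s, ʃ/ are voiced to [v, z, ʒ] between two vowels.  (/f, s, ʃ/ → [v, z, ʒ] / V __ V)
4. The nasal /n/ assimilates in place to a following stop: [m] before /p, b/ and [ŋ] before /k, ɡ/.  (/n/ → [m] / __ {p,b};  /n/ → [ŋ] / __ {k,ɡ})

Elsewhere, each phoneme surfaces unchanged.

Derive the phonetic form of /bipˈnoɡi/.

/i/ (between /b/ and /p/): in an unstressed syllable, so rule 2 applies → [ə].
/n/ (between /p/ and /o/): rule 4 targets it, but not before a labial or velar stop → unchanged [n].
/o/ (between /n/ and /ɡ/): rule 2 targets it, but not in an unstressed syllable → unchanged [o].
/ɡ/ meets the environment for rule 1 (before a front vowel) → [dʒ].
/i/ meets the environment for rule 2 (in an unstressed syllable) → [ə].

[bəpˈnodʒə]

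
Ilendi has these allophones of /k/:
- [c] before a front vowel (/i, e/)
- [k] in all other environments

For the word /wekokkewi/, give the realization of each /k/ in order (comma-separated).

Occurrence 1 (position 3): no conditioning environment matches → elsewhere allophone [k].
Occurrence 2 (position 5): no conditioning environment matches → elsewhere allophone [k].
Occurrence 3 (position 6): before a front vowel → [c].

[k], [k], [c]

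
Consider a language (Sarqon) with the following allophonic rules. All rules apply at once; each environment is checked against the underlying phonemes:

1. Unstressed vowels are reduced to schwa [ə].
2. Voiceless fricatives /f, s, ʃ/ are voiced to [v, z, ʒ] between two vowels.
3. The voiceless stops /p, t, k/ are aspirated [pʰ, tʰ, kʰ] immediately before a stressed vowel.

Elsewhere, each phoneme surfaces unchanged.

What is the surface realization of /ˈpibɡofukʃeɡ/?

/p/ — word-initial, immediately before a stressed vowel — surfaces as [pʰ] (rule 3).
/i/ (between /p/ and /b/): rule 1 targets it, but not in an unstressed syllable → unchanged [i].
/b/ (between /i/ and /ɡ/): no rule targets it → [b].
/ɡ/ (between /b/ and /o/): no rule targets it → [ɡ].
/o/ meets the environment for rule 1 (in an unstressed syllable) → [ə].
/f/ (between /o/ and /u/) occurs between two vowels → [v] by rule 2.
/u/ meets the environment for rule 1 (in an unstressed syllable) → [ə].
/k/ (between /u/ and /ʃ/) is in the target of rule 3 but the environment (immediately before a stressed vowel) is not met → [k].
/ʃ/ (between /k/ and /e/) fails the environment for rule 2, so it stays [ʃ].
/e/ meets the environment for rule 1 (in an unstressed syllable) → [ə].
/ɡ/ (word-final): no rule targets it → [ɡ].

[ˈpʰibɡəvəkʃəɡ]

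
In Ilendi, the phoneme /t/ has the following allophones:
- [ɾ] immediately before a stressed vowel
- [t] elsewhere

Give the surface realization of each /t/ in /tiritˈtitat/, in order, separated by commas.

[t], [t], [ɾ], [t], [t]

Occurrence 1 (position 1): no conditioning environment matches → elsewhere allophone [t].
Occurrence 2 (position 5): no conditioning environment matches → elsewhere allophone [t].
Occurrence 3 (position 6): immediately before a stressed vowel → [ɾ].
Occurrence 4 (position 8): no conditioning environment matches → elsewhere allophone [t].
Occurrence 5 (position 10): no conditioning environment matches → elsewhere allophone [t].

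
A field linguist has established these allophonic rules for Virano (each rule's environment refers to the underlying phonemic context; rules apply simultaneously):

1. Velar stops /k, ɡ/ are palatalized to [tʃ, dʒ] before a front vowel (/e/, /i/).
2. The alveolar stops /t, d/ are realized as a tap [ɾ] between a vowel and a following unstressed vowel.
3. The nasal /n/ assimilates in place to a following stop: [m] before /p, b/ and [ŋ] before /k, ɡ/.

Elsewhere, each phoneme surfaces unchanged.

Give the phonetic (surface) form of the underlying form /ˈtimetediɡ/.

[ˈtimeɾeɾiɡ]

/t/ (word-initial) fails the environment for rule 2, so it stays [t].
/i/ (between /t/ and /m/) is unaffected → [i].
/m/ — not in any rule's target class → [m].
/e/ stays [e].
/t/ — between /e/ and /e/, between a vowel and a following unstressed vowel — surfaces as [ɾ] (rule 2).
/e/ — not in any rule's target class → [e].
/d/ (between /e/ and /i/) occurs between a vowel and a following unstressed vowel → [ɾ] by rule 2.
/i/ (between /d/ and /ɡ/) is unaffected → [i].
/ɡ/ (word-final) is in the target of rule 1 but the environment (before a front vowel) is not met → [ɡ].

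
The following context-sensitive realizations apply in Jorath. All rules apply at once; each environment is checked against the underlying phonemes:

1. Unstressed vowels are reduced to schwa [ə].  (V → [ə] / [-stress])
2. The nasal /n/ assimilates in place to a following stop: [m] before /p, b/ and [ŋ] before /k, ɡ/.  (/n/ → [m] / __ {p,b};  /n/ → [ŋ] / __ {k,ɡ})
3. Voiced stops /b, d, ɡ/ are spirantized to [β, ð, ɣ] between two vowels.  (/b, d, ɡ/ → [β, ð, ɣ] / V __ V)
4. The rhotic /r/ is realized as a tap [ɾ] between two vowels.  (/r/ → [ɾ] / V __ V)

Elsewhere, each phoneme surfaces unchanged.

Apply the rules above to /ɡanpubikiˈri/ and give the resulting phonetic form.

[ɡəmpəβəkəˈɾi]

/ɡ/ (word-initial) fails the environment for rule 3, so it stays [ɡ].
Rule 1 applies to /a/ (between /ɡ/ and /n/: in an unstressed syllable) → [ə].
/n/ (between /a/ and /p/): before a labial or velar stop, so rule 2 applies → [m].
/p/ (between /n/ and /u/) is unaffected → [p].
/u/ (between /p/ and /b/): in an unstressed syllable, so rule 1 applies → [ə].
/b/ (between /u/ and /i/): between two vowels, so rule 3 applies → [β].
/i/ (between /b/ and /k/): in an unstressed syllable, so rule 1 applies → [ə].
/k/ — not in any rule's target class → [k].
/i/ meets the environment for rule 1 (in an unstressed syllable) → [ə].
/r/ (between /i/ and /i/) occurs between two vowels → [ɾ] by rule 4.
/i/ (word-final): rule 1 targets it, but not in an unstressed syllable → unchanged [i].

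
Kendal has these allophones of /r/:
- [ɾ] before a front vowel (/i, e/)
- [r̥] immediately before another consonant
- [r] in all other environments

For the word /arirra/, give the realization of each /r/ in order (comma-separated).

Occurrence 1 (position 2): before a front vowel (/i, e/) → [ɾ].
Occurrence 2 (position 4): immediately before another consonant → [r̥].
Occurrence 3 (position 5): no conditioning environment matches → elsewhere allophone [r].

[ɾ], [r̥], [r]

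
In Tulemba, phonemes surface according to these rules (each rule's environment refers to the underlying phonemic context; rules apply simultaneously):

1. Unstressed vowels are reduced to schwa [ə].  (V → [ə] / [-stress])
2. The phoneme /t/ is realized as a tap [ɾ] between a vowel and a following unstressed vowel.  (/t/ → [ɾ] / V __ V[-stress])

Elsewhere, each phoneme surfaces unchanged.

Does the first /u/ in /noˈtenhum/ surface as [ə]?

/u/ (between /h/ and /m/): in an unstressed syllable, so rule 1 applies → [ə].
The actual realization is [ə], which matches [ə].

Yes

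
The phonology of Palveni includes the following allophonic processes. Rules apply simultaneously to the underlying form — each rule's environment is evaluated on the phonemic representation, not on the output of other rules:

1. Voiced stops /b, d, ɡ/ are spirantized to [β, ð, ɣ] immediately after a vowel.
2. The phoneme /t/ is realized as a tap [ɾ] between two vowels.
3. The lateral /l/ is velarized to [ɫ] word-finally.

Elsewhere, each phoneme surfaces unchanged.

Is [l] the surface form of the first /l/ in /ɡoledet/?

/l/ (between /o/ and /e/) is in the target of rule 3 but the environment (word-finally) is not met → [l].
The actual realization is [l], which matches [l].

Yes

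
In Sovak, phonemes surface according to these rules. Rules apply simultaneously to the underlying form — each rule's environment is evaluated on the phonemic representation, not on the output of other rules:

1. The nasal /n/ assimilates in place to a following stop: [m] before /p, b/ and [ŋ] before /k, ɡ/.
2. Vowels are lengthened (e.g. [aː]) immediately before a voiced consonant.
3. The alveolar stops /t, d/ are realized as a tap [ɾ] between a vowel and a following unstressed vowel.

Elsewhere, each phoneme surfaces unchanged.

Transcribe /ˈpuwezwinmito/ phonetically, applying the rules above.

/p/ stays [p].
/u/ (between /p/ and /w/) occurs before a voiced consonant → [uː] by rule 2.
/w/ stays [w].
/e/ (between /w/ and /z/): before a voiced consonant, so rule 2 applies → [eː].
/z/ (between /e/ and /w/) is unaffected → [z].
/w/ — not in any rule's target class → [w].
/i/ (between /w/ and /n/) occurs before a voiced consonant → [iː] by rule 2.
/n/ (between /i/ and /m/) fails the environment for rule 1, so it stays [n].
/m/ (between /n/ and /i/) is unaffected → [m].
/i/ — between /m/ and /t/; rule 2 does not apply here → [i].
/t/ (between /i/ and /o/): between a vowel and a following unstressed vowel, so rule 3 applies → [ɾ].
/o/ (word-final): rule 2 targets it, but not before a voiced consonant → unchanged [o].

[ˈpuːweːzwiːnmiɾo]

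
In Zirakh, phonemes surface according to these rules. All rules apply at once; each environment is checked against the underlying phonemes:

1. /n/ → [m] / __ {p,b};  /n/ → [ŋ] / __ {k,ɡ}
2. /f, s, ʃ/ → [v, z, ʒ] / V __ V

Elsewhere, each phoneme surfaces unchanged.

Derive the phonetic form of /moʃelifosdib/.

[moʒelivosdib]

/m/ stays [m].
/o/ stays [o].
/ʃ/ meets the environment for rule 2 (between two vowels) → [ʒ].
/e/ — not in any rule's target class → [e].
/l/ (between /e/ and /i/): no rule targets it → [l].
/i/ (between /l/ and /f/): no rule targets it → [i].
/f/ (between /i/ and /o/): between two vowels, so rule 2 applies → [v].
/o/ stays [o].
/s/ — between /o/ and /d/; rule 2 does not apply here → [s].
/d/ (between /s/ and /i/): no rule targets it → [d].
/i/ — not in any rule's target class → [i].
/b/ — not in any rule's target class → [b].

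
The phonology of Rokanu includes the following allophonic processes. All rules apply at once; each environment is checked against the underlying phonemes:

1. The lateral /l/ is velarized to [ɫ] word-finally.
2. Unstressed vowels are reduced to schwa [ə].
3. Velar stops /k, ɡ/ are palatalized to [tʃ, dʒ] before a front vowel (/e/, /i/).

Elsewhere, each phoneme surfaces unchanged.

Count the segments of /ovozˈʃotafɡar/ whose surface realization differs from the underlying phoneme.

4

Segments that undergo a rule: /o/ → [ə] (rule 2); /o/ → [ə] (rule 2); /a/ → [ə] (rule 2); /a/ → [ə] (rule 2).
All other segments surface unchanged.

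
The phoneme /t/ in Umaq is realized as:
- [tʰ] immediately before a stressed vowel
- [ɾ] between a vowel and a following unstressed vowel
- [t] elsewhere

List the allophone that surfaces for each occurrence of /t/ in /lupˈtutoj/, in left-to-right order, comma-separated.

[tʰ], [ɾ]

Occurrence 1 (position 4): immediately before a stressed vowel → [tʰ].
Occurrence 2 (position 6): between a vowel and an unstressed vowel → [ɾ].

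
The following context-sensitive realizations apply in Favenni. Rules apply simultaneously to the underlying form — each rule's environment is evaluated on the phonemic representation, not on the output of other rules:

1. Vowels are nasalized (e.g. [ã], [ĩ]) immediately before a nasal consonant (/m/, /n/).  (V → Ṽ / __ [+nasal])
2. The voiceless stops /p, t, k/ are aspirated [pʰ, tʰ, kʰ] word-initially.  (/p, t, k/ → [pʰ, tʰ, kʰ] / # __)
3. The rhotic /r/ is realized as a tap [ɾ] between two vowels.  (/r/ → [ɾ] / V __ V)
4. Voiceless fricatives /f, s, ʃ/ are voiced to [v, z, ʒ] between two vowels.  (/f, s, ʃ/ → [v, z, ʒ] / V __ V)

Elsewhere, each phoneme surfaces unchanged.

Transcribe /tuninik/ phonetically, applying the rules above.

/t/ — word-initial, word-initially — surfaces as [tʰ] (rule 2).
/u/ (between /t/ and /n/) occurs before a nasal consonant → [ũ] by rule 1.
/n/ stays [n].
/i/ meets the environment for rule 1 (before a nasal consonant) → [ĩ].
/n/ stays [n].
/i/ (between /n/ and /k/) is in the target of rule 1 but the environment (before a nasal consonant) is not met → [i].
/k/ (word-final) fails the environment for rule 2, so it stays [k].

[tʰũnĩnik]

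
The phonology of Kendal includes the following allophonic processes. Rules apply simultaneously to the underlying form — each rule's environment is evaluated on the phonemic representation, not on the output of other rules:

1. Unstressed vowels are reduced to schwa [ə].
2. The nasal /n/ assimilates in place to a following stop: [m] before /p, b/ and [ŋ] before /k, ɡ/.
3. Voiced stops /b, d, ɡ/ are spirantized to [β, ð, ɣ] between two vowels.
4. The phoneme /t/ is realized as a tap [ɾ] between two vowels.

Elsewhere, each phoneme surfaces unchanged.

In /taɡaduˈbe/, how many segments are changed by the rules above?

Segments that undergo a rule: /a/ → [ə] (rule 1); /ɡ/ → [ɣ] (rule 3); /a/ → [ə] (rule 1); /d/ → [ð] (rule 3); /u/ → [ə] (rule 1); /b/ → [β] (rule 3).
All other segments surface unchanged.

6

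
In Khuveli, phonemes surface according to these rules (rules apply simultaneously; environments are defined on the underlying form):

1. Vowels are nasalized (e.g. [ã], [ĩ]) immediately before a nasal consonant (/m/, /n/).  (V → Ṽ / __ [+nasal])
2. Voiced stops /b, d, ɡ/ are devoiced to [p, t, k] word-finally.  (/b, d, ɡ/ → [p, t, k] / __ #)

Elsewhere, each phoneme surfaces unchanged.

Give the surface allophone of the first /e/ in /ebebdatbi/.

/e/ (word-initial): rule 1 targets it, but not before a nasal consonant → unchanged [e].

[e]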